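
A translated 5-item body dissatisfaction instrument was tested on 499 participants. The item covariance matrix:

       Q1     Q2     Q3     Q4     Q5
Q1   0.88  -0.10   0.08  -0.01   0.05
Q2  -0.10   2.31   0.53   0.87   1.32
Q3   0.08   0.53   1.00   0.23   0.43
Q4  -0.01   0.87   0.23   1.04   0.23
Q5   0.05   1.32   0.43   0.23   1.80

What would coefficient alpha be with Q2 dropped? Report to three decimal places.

coefficient alpha = 0.400

Remaining items: Q1, Q3, Q4, Q5 (k = 4).
Σσ²ᵢ = 0.88 + 1.00 + 1.04 + 1.80 = 4.72
σ²_T = 4.72 + 2 × 1.01 = 6.74
α (item deleted) = (4/3)·(1 − 4.72/6.74) = 0.400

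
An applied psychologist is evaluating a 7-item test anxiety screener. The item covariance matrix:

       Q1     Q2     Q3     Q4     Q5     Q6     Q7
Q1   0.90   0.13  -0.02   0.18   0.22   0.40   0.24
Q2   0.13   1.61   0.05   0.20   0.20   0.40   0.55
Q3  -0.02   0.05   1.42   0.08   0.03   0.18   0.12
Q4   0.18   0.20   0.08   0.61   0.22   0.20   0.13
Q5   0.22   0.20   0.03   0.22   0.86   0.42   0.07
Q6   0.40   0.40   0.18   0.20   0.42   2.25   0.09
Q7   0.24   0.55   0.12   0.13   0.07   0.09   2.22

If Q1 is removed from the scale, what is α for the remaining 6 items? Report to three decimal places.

Remaining items: Q2, Q3, Q4, Q5, Q6, Q7 (k = 6).
Σσᵢ² = 1.61 + 1.42 + 0.61 + 0.86 + 2.25 + 2.22 = 8.97
σ²_T = 8.97 + 2 × 2.94 = 14.85
α (item deleted) = (6/5)·(1 − 8.97/14.85) = 0.475

α = 0.475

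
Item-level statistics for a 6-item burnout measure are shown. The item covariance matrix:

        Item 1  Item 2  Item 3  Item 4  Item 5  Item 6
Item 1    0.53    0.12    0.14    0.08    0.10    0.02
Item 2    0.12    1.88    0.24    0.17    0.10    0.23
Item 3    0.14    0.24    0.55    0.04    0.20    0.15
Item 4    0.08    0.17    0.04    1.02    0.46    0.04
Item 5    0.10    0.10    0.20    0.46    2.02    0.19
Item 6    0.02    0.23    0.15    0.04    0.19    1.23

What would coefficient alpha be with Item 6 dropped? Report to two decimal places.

coefficient alpha = 0.44

Remaining items: Item 1, Item 2, Item 3, Item 4, Item 5 (k = 5).
sum of item variances = 0.53 + 1.88 + 0.55 + 1.02 + 2.02 = 6.00
Var(T) = 6.00 + 2 × 1.65 = 9.30
α (item deleted) = (5/4)·(1 − 6.00/9.30) = 0.44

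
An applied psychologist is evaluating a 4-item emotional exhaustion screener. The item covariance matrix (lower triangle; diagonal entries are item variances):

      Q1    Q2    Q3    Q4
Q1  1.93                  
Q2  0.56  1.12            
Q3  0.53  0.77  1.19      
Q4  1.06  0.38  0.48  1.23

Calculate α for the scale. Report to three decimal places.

sum of item variances = 1.93 + 1.12 + 1.19 + 1.23 = 5.47
Sum of off-diagonal covariances = 3.78
Var(T) = 5.47 + 2 × 3.78 = 13.03
α = (k/(k−1))·(1 − sum of item variances/Var(T)) = (4/3)·(1 − 5.47/13.03) = 0.774

α = 0.774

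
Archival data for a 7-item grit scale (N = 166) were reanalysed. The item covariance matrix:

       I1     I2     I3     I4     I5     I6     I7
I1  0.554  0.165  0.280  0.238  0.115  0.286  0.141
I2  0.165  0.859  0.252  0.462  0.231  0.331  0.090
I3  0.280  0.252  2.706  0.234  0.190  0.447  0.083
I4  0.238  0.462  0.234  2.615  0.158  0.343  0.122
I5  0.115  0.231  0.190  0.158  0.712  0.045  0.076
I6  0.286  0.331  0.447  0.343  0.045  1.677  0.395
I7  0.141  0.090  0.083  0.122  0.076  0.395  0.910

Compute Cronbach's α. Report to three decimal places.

sum of item variances = 0.554 + 0.859 + 2.706 + 2.615 + 0.712 + 1.677 + 0.910 = 10.033
Sum of off-diagonal covariances = 4.684
Var(T) = 10.033 + 2 × 4.684 = 19.401
α = (k/(k−1))·(1 − sum of item variances/Var(T)) = (7/6)·(1 − 10.033/19.401) = 0.563

α = 0.563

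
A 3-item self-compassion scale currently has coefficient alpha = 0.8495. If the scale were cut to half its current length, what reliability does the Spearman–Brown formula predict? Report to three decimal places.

predicted reliability = 0.738

Length factor m = 1/2
α' = m·α / (1 − (1−m)·α)
   = 1/2 × 0.8495 / (1 − (1 − 1/2) × 0.8495)
   = 0.4248 / 0.5753 = 0.738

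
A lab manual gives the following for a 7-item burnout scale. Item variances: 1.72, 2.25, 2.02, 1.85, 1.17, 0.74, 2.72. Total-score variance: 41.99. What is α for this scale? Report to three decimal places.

α = 0.820

Σσᵢ² = 1.72 + 2.25 + 2.02 + 1.85 + 1.17 + 0.74 + 2.72 = 12.47
α = (k/(k−1))·(1 − Σσᵢ²/σ²_T) = (7/6)·(1 − 12.47/41.99) = 0.820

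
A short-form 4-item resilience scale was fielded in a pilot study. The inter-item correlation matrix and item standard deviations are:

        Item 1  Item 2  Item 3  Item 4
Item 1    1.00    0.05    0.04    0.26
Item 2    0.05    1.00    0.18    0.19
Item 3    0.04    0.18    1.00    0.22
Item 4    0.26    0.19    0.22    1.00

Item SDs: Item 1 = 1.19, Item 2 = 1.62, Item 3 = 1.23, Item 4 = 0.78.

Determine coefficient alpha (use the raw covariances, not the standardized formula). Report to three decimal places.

coefficient alpha = 0.375

Σσ²ᵢ = 1.19² + 1.62² + 1.23² + 0.78² = 6.1618
Covariances σ_ij = r_ij · s_i · s_j:
  σ(Item 1,Item 2) = 0.05 × 1.19 × 1.62 = 0.0964
  σ(Item 1,Item 3) = 0.04 × 1.19 × 1.23 = 0.0585
  σ(Item 1,Item 4) = 0.26 × 1.19 × 0.78 = 0.2413
  σ(Item 2,Item 3) = 0.18 × 1.62 × 1.23 = 0.3587
  σ(Item 2,Item 4) = 0.19 × 1.62 × 0.78 = 0.2401
  σ(Item 3,Item 4) = 0.22 × 1.23 × 0.78 = 0.2111
σ²_T = Σσ²ᵢ + 2·Σσ_ij = 6.1618 + 2 × 1.2061 = 8.5740
α = (4/3)·(1 − 6.1618/8.5740) = 0.375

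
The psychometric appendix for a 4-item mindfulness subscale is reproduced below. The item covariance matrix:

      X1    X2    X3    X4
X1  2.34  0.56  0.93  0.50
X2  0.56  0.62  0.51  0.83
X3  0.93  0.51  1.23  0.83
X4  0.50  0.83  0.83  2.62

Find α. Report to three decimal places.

α = 0.733

sum of item variances = 2.34 + 0.62 + 1.23 + 2.62 = 6.81
Σ_{i<j} σ_ij = 4.16
σ²_T = 6.81 + 2 × 4.16 = 15.13
α = (k/(k−1))·(1 − sum of item variances/σ²_T) = (4/3)·(1 − 6.81/15.13) = 0.733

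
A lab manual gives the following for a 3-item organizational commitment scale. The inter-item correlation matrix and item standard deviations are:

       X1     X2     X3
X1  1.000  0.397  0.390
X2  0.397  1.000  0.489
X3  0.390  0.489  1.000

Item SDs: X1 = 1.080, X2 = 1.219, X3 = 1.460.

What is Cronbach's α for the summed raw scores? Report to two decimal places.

Cronbach's α = 0.68

Σσ²ᵢ = 1.080² + 1.219² + 1.460² = 4.7840
Covariances σ_ij = r_ij · s_i · s_j:
  σ(X1,X2) = 0.397 × 1.080 × 1.219 = 0.5227
  σ(X1,X3) = 0.390 × 1.080 × 1.460 = 0.6150
  σ(X2,X3) = 0.489 × 1.219 × 1.460 = 0.8703
σ²_T = Σσ²ᵢ + 2·Σσ_ij = 4.7840 + 2 × 2.0080 = 8.8000
α = (3/2)·(1 − 4.7840/8.8000) = 0.68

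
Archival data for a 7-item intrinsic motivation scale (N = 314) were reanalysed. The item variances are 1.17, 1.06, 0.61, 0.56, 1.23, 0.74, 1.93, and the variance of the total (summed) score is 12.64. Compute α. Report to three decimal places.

sum of item variances = 1.17 + 1.06 + 0.61 + 0.56 + 1.23 + 0.74 + 1.93 = 7.30
α = (k/(k−1))·(1 − sum of item variances/σ²_T) = (7/6)·(1 − 7.30/12.64) = 0.493

α = 0.493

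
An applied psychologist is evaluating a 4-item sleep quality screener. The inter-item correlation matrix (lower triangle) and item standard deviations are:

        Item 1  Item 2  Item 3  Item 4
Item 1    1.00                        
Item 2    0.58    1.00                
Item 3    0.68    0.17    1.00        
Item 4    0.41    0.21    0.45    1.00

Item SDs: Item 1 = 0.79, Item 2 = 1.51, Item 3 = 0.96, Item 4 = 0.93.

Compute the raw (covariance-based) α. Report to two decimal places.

Σσ²ᵢ = 0.79² + 1.51² + 0.96² + 0.93² = 4.6907
Covariances σ_ij = r_ij · s_i · s_j:
  σ(Item 1,Item 2) = 0.58 × 0.79 × 1.51 = 0.6919
  σ(Item 1,Item 3) = 0.68 × 0.79 × 0.96 = 0.5157
  σ(Item 1,Item 4) = 0.41 × 0.79 × 0.93 = 0.3012
  σ(Item 2,Item 3) = 0.17 × 1.51 × 0.96 = 0.2464
  σ(Item 2,Item 4) = 0.21 × 1.51 × 0.93 = 0.2949
  σ(Item 3,Item 4) = 0.45 × 0.96 × 0.93 = 0.4018
σ²_T = Σσ²ᵢ + 2·Σσ_ij = 4.6907 + 2 × 2.4519 = 9.5945
α = (4/3)·(1 − 4.6907/9.5945) = 0.68

α = 0.68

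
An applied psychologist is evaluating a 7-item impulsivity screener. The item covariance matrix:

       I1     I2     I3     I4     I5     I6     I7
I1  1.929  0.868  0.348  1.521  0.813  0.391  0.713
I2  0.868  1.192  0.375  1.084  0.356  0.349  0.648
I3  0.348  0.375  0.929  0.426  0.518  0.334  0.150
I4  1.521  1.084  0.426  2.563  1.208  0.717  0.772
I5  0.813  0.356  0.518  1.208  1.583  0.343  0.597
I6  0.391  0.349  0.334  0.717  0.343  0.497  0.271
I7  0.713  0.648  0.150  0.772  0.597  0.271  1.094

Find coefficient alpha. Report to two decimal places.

sum of item variances = 1.929 + 1.192 + 0.929 + 2.563 + 1.583 + 0.497 + 1.094 = 9.787
Sum of off-diagonal covariances = 12.802
Var(T) = 9.787 + 2 × 12.802 = 35.391
α = (k/(k−1))·(1 − sum of item variances/Var(T)) = (7/6)·(1 − 9.787/35.391) = 0.84

coefficient alpha = 0.84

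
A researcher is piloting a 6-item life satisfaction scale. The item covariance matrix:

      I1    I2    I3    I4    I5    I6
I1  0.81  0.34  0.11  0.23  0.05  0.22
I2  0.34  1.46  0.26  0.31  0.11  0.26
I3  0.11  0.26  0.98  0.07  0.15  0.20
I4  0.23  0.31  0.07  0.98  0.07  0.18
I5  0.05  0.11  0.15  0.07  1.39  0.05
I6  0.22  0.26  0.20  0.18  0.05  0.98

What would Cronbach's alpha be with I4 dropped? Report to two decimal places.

Cronbach's alpha = 0.48

Remaining items: I1, I2, I3, I5, I6 (k = 5).
Σσᵢ² = 0.81 + 1.46 + 0.98 + 1.39 + 0.98 = 5.62
σ²_total = 5.62 + 2 × 1.75 = 9.12
α (item deleted) = (5/4)·(1 − 5.62/9.12) = 0.48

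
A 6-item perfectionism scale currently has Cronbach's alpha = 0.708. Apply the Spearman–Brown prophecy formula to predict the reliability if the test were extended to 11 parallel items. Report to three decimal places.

predicted reliability = 0.816

Length factor m = 11/6 = 1.8333
α' = m·α / (1 + (m−1)·α)
   = 11/6 × 0.708 / (1 + (11/6 − 1) × 0.708)
   = 1.2980 / 1.5900 = 0.816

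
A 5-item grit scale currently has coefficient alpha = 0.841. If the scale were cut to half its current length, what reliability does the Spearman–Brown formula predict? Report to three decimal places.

Length factor m = 1/2
α' = m·α / (1 − (1−m)·α)
   = 1/2 × 0.841 / (1 − (1 − 1/2) × 0.841)
   = 0.4205 / 0.5795 = 0.726

predicted reliability = 0.726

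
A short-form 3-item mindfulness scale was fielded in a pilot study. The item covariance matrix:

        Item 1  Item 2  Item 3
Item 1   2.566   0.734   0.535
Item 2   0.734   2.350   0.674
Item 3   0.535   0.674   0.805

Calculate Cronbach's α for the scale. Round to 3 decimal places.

Σσ²ᵢ = 2.566 + 2.350 + 0.805 = 5.721
Σ_{i<j} σ_ij = 1.943
total variance = 5.721 + 2 × 1.943 = 9.607
α = (k/(k−1))·(1 − Σσ²ᵢ/total variance) = (3/2)·(1 − 5.721/9.607) = 0.607

α = 0.607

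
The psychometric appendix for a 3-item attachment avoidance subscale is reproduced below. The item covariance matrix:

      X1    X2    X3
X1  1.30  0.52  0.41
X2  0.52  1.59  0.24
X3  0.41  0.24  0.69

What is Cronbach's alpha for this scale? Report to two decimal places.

Σσᵢ² = 1.30 + 1.59 + 0.69 = 3.58
Sum of off-diagonal covariances = 1.17
σ²_T = 3.58 + 2 × 1.17 = 5.92
α = (k/(k−1))·(1 − Σσᵢ²/σ²_T) = (3/2)·(1 − 3.58/5.92) = 0.59

α = 0.59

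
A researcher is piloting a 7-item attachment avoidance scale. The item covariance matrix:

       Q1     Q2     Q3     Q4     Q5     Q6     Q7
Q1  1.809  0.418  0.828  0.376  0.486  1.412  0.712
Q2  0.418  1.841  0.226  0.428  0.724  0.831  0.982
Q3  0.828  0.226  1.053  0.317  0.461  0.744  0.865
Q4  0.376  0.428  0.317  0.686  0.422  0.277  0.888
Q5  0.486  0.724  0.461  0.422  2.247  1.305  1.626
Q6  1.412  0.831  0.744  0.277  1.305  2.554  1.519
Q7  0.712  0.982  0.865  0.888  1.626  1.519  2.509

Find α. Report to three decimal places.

ΣVar(i) = 1.809 + 1.841 + 1.053 + 0.686 + 2.247 + 2.554 + 2.509 = 12.699
Sum of off-diagonal covariances = 15.847
σ²_total = 12.699 + 2 × 15.847 = 44.393
α = (k/(k−1))·(1 − ΣVar(i)/σ²_total) = (7/6)·(1 − 12.699/44.393) = 0.833

α = 0.833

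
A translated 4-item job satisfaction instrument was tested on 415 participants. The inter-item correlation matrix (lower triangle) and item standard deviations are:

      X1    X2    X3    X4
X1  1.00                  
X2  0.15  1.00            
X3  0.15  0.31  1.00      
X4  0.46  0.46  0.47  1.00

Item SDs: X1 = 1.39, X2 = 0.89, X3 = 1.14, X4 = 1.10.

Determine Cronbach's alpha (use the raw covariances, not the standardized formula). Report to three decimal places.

Cronbach's alpha = 0.649

Σσ²ᵢ = 1.39² + 0.89² + 1.14² + 1.10² = 5.2338
Covariances σ_ij = r_ij · s_i · s_j:
  σ(X1,X2) = 0.15 × 1.39 × 0.89 = 0.1856
  σ(X1,X3) = 0.15 × 1.39 × 1.14 = 0.2377
  σ(X1,X4) = 0.46 × 1.39 × 1.10 = 0.7033
  σ(X2,X3) = 0.31 × 0.89 × 1.14 = 0.3145
  σ(X2,X4) = 0.46 × 0.89 × 1.10 = 0.4503
  σ(X3,X4) = 0.47 × 1.14 × 1.10 = 0.5894
σ²_T = Σσ²ᵢ + 2·Σσ_ij = 5.2338 + 2 × 2.4808 = 10.1954
α = (4/3)·(1 − 5.2338/10.1954) = 0.649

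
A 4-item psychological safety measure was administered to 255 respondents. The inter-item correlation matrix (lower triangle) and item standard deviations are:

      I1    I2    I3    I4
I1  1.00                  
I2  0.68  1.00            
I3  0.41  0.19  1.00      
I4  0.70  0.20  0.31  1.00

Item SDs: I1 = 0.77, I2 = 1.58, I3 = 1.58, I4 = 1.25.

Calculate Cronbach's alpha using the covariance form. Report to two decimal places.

α = 0.66

Σσ²ᵢ = 0.77² + 1.58² + 1.58² + 1.25² = 7.1482
Covariances σ_ij = r_ij · s_i · s_j:
  σ(I1,I2) = 0.68 × 0.77 × 1.58 = 0.8273
  σ(I1,I3) = 0.41 × 0.77 × 1.58 = 0.4988
  σ(I1,I4) = 0.70 × 0.77 × 1.25 = 0.6737
  σ(I2,I3) = 0.19 × 1.58 × 1.58 = 0.4743
  σ(I2,I4) = 0.20 × 1.58 × 1.25 = 0.3950
  σ(I3,I4) = 0.31 × 1.58 × 1.25 = 0.6122
σ²_T = Σσ²ᵢ + 2·Σσ_ij = 7.1482 + 2 × 3.4813 = 14.1108
α = (4/3)·(1 − 7.1482/14.1108) = 0.66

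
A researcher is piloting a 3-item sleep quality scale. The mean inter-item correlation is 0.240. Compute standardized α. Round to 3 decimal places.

Standardized α = k·r̄ / (1 + (k−1)·r̄) = 3 × 0.240 / (1 + 2 × 0.240)
  = 0.7200 / 1.4800 = 0.486

standardized α = 0.486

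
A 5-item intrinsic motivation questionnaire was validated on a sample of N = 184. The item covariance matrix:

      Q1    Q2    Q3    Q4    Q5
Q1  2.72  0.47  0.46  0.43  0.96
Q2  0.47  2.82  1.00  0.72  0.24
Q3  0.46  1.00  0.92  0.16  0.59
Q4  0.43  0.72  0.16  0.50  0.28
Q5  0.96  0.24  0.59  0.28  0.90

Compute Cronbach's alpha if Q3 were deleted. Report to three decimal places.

Remaining items: Q1, Q2, Q4, Q5 (k = 4).
Σσ²ᵢ = 2.72 + 2.82 + 0.50 + 0.90 = 6.94
σ²_T = 6.94 + 2 × 3.10 = 13.14
α (item deleted) = (4/3)·(1 − 6.94/13.14) = 0.629

Cronbach's alpha = 0.629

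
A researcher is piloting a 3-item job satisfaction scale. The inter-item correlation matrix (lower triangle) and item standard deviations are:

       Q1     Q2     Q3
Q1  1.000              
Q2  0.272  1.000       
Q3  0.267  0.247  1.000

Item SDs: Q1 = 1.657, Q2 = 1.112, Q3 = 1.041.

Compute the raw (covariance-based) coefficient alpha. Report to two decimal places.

α = 0.50

Σσ²ᵢ = 1.657² + 1.112² + 1.041² = 5.0659
Covariances σ_ij = r_ij · s_i · s_j:
  σ(Q1,Q2) = 0.272 × 1.657 × 1.112 = 0.5012
  σ(Q1,Q3) = 0.267 × 1.657 × 1.041 = 0.4606
  σ(Q2,Q3) = 0.247 × 1.112 × 1.041 = 0.2859
σ²_T = Σσ²ᵢ + 2·Σσ_ij = 5.0659 + 2 × 1.2477 = 7.5613
α = (3/2)·(1 − 5.0659/7.5613) = 0.50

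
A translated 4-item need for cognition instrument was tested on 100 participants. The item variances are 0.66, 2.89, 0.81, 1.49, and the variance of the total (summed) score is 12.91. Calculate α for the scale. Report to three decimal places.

α = 0.729

Σσᵢ² = 0.66 + 2.89 + 0.81 + 1.49 = 5.85
α = (k/(k−1))·(1 − Σσᵢ²/Var(T)) = (4/3)·(1 − 5.85/12.91) = 0.729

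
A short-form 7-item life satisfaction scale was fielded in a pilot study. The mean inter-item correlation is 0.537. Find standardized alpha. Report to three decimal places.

Standardized α = k·r̄ / (1 + (k−1)·r̄) = 7 × 0.537 / (1 + 6 × 0.537)
  = 3.7590 / 4.2220 = 0.890

standardized alpha = 0.890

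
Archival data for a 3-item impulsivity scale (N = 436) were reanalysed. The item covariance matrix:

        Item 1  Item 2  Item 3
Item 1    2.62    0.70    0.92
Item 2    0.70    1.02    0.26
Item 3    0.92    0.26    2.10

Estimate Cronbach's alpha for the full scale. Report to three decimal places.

sum of item variances = 2.62 + 1.02 + 2.10 = 5.74
Σ_{i<j} σ_ij = 1.88
σ²_T = 5.74 + 2 × 1.88 = 9.50
α = (k/(k−1))·(1 − sum of item variances/σ²_T) = (3/2)·(1 − 5.74/9.50) = 0.594

α = 0.594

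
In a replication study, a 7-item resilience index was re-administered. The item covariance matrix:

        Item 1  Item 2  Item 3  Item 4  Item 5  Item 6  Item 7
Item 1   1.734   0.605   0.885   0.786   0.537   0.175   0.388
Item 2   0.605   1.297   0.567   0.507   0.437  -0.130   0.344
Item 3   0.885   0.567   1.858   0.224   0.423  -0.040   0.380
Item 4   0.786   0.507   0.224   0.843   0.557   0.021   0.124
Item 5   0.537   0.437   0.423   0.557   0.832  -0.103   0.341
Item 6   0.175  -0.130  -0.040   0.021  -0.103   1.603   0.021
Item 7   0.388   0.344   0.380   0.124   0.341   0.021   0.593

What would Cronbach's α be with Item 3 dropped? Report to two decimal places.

Remaining items: Item 1, Item 2, Item 4, Item 5, Item 6, Item 7 (k = 6).
Σσᵢ² = 1.734 + 1.297 + 0.843 + 0.832 + 1.603 + 0.593 = 6.902
σ²_total = 6.902 + 2 × 4.610 = 16.122
α (item deleted) = (6/5)·(1 − 6.902/16.122) = 0.69

Cronbach's α = 0.69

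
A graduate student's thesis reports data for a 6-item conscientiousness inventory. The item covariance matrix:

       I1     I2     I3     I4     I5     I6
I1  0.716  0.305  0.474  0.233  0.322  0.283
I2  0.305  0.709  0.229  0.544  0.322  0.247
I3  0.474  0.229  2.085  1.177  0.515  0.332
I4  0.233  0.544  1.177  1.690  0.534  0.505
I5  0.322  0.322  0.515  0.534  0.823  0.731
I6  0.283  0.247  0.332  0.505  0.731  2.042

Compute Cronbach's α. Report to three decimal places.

α = 0.751

Σσ²ᵢ = 0.716 + 0.709 + 2.085 + 1.690 + 0.823 + 2.042 = 8.065
Sum of the distinct covariances = 6.753
total variance = 8.065 + 2 × 6.753 = 21.571
α = (k/(k−1))·(1 − Σσ²ᵢ/total variance) = (6/5)·(1 − 8.065/21.571) = 0.751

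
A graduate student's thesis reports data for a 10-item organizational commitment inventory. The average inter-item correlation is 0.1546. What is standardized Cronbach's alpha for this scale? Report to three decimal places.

Standardized α = k·r̄ / (1 + (k−1)·r̄) = 10 × 0.1546 / (1 + 9 × 0.1546)
  = 1.5460 / 2.3914 = 0.646

α = 0.646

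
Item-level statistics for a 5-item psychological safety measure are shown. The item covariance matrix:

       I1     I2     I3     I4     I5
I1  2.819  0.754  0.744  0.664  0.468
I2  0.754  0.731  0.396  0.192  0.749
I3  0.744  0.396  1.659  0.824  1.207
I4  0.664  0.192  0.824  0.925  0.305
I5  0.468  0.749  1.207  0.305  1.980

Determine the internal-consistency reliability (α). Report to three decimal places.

α = 0.760

Σσᵢ² = 2.819 + 0.731 + 1.659 + 0.925 + 1.980 = 8.114
Σ_{i<j} σ_ij = 6.303
total variance = 8.114 + 2 × 6.303 = 20.720
α = (k/(k−1))·(1 − Σσᵢ²/total variance) = (5/4)·(1 − 8.114/20.720) = 0.760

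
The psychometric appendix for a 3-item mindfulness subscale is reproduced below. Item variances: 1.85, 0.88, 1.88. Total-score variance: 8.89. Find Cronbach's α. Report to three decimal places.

ΣVar(i) = 1.85 + 0.88 + 1.88 = 4.61
α = (k/(k−1))·(1 − ΣVar(i)/σ²_T) = (3/2)·(1 − 4.61/8.89) = 0.722

Cronbach's α = 0.722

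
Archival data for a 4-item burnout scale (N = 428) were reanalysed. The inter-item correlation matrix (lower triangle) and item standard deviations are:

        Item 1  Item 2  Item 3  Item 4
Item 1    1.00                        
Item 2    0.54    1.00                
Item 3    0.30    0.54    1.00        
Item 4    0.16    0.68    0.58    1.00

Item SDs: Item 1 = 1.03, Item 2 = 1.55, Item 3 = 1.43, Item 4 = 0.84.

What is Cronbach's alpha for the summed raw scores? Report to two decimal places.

Σσ²ᵢ = 1.03² + 1.55² + 1.43² + 0.84² = 6.2139
Covariances σ_ij = r_ij · s_i · s_j:
  σ(Item 1,Item 2) = 0.54 × 1.03 × 1.55 = 0.8621
  σ(Item 1,Item 3) = 0.30 × 1.03 × 1.43 = 0.4419
  σ(Item 1,Item 4) = 0.16 × 1.03 × 0.84 = 0.1384
  σ(Item 2,Item 3) = 0.54 × 1.55 × 1.43 = 1.1969
  σ(Item 2,Item 4) = 0.68 × 1.55 × 0.84 = 0.8854
  σ(Item 3,Item 4) = 0.58 × 1.43 × 0.84 = 0.6967
σ²_T = Σσ²ᵢ + 2·Σσ_ij = 6.2139 + 2 × 4.2214 = 14.6567
α = (4/3)·(1 − 6.2139/14.6567) = 0.77

α = 0.77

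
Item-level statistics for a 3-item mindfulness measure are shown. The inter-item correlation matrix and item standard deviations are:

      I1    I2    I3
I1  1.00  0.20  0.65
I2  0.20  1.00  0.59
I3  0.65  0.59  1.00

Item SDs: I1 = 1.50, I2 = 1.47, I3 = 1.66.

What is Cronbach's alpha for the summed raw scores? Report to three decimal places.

Σσ²ᵢ = 1.50² + 1.47² + 1.66² = 7.1665
Covariances σ_ij = r_ij · s_i · s_j:
  σ(I1,I2) = 0.20 × 1.50 × 1.47 = 0.4410
  σ(I1,I3) = 0.65 × 1.50 × 1.66 = 1.6185
  σ(I2,I3) = 0.59 × 1.47 × 1.66 = 1.4397
σ²_T = Σσ²ᵢ + 2·Σσ_ij = 7.1665 + 2 × 3.4992 = 14.1649
α = (3/2)·(1 − 7.1665/14.1649) = 0.741

α = 0.741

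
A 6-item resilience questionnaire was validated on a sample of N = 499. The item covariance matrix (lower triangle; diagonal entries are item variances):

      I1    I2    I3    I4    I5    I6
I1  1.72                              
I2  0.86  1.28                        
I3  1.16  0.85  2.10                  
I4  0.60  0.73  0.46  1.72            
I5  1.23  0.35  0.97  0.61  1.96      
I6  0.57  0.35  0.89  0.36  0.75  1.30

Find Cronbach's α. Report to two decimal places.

Cronbach's α = 0.82

sum of item variances = 1.72 + 1.28 + 2.10 + 1.72 + 1.96 + 1.30 = 10.08
Sum of the distinct covariances = 10.74
total variance = 10.08 + 2 × 10.74 = 31.56
α = (k/(k−1))·(1 − sum of item variances/total variance) = (6/5)·(1 − 10.08/31.56) = 0.82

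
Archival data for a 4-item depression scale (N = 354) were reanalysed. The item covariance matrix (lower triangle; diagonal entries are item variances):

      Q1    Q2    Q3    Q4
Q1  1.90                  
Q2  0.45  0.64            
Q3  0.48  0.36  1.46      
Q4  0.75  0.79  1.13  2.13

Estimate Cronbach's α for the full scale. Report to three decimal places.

Σσ²ᵢ = 1.90 + 0.64 + 1.46 + 2.13 = 6.13
Sum of off-diagonal covariances = 3.96
Var(T) = 6.13 + 2 × 3.96 = 14.05
α = (k/(k−1))·(1 − Σσ²ᵢ/Var(T)) = (4/3)·(1 − 6.13/14.05) = 0.752

Cronbach's α = 0.752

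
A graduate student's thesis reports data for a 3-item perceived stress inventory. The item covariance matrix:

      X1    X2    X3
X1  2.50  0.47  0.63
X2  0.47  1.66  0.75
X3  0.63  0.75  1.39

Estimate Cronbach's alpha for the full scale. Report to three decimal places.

Σσ²ᵢ = 2.50 + 1.66 + 1.39 = 5.55
Sum of off-diagonal covariances = 1.85
total variance = 5.55 + 2 × 1.85 = 9.25
α = (k/(k−1))·(1 − Σσ²ᵢ/total variance) = (3/2)·(1 − 5.55/9.25) = 0.600

α = 0.600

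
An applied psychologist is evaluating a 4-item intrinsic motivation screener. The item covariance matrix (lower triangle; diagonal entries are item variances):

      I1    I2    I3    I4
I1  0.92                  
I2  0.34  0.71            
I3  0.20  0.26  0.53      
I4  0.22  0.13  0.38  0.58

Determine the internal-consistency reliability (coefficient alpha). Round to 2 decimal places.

ΣVar(i) = 0.92 + 0.71 + 0.53 + 0.58 = 2.74
Σ_{i<j} σ_ij = 1.53
total variance = 2.74 + 2 × 1.53 = 5.80
α = (k/(k−1))·(1 − ΣVar(i)/total variance) = (4/3)·(1 − 2.74/5.80) = 0.70

α = 0.70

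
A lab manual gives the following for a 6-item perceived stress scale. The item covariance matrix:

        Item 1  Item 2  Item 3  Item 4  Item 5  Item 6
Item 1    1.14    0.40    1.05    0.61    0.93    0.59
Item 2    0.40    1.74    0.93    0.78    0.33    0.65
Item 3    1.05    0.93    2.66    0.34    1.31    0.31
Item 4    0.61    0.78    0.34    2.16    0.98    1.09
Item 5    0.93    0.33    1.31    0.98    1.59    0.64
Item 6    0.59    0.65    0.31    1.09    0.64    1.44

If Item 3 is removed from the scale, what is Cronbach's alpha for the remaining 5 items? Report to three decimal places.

Remaining items: Item 1, Item 2, Item 4, Item 5, Item 6 (k = 5).
ΣVar(i) = 1.14 + 1.74 + 2.16 + 1.59 + 1.44 = 8.07
σ²_T = 8.07 + 2 × 7.00 = 22.07
α (item deleted) = (5/4)·(1 − 8.07/22.07) = 0.793

Cronbach's alpha = 0.793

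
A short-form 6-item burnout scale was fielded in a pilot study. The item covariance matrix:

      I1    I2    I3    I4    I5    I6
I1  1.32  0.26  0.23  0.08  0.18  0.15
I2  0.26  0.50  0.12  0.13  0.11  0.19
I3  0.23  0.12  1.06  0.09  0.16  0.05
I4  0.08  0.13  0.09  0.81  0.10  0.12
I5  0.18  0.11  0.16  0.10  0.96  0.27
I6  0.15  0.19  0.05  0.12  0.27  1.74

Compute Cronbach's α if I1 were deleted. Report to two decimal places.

Remaining items: I2, I3, I4, I5, I6 (k = 5).
Σσᵢ² = 0.50 + 1.06 + 0.81 + 0.96 + 1.74 = 5.07
σ²_T = 5.07 + 2 × 1.34 = 7.75
α (item deleted) = (5/4)·(1 − 5.07/7.75) = 0.43

α = 0.43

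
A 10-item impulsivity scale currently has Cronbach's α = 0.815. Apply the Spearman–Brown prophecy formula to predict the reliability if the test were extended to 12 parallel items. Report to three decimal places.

predicted reliability = 0.841

Length factor m = 12/10 = 1.2000
α' = m·α / (1 + (m−1)·α)
   = 12/10 × 0.815 / (1 + (12/10 − 1) × 0.815)
   = 0.9780 / 1.1630 = 0.841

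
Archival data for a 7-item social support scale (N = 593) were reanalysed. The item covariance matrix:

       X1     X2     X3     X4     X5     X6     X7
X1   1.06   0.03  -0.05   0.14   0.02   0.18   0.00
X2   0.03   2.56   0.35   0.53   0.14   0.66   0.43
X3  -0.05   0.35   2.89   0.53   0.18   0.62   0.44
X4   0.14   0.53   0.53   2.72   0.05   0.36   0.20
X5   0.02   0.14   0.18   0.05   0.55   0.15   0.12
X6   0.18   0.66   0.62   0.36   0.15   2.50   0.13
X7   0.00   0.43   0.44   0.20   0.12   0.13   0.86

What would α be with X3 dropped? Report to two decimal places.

α = 0.46

Remaining items: X1, X2, X4, X5, X6, X7 (k = 6).
Σσ²ᵢ = 1.06 + 2.56 + 2.72 + 0.55 + 2.50 + 0.86 = 10.25
total variance = 10.25 + 2 × 3.14 = 16.53
α (item deleted) = (6/5)·(1 − 10.25/16.53) = 0.46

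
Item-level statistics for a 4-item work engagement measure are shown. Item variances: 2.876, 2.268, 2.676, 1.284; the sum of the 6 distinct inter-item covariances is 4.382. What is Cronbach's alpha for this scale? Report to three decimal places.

Σσᵢ² = 2.876 + 2.268 + 2.676 + 1.284 = 9.104
Sum of distinct covariances = 4.382
σ²_T = Σσᵢ² + 2·Σcov = 9.104 + 2 × 4.382 = 17.868
α = (4/3)·(1 − 9.104/17.868) = 0.654

α = 0.654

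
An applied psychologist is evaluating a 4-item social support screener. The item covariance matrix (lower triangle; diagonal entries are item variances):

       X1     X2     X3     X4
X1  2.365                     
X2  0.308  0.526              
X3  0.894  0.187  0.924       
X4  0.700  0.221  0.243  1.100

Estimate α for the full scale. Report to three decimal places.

α = 0.679

sum of item variances = 2.365 + 0.526 + 0.924 + 1.100 = 4.915
Σ_{i<j} σ_ij = 2.553
σ²_total = 4.915 + 2 × 2.553 = 10.021
α = (k/(k−1))·(1 − sum of item variances/σ²_total) = (4/3)·(1 − 4.915/10.021) = 0.679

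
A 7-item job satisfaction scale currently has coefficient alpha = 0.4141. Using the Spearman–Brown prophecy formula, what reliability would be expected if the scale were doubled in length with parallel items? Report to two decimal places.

predicted reliability = 0.59

Length factor m = 2
α' = m·α / (1 + (m−1)·α)
   = 2 × 0.4141 / (1 + (2 − 1) × 0.4141)
   = 0.8282 / 1.4141 = 0.59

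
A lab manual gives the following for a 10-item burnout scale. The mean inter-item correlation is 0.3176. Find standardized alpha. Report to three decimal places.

Standardized α = k·r̄ / (1 + (k−1)·r̄) = 10 × 0.3176 / (1 + 9 × 0.3176)
  = 3.1760 / 3.8584 = 0.823

α = 0.823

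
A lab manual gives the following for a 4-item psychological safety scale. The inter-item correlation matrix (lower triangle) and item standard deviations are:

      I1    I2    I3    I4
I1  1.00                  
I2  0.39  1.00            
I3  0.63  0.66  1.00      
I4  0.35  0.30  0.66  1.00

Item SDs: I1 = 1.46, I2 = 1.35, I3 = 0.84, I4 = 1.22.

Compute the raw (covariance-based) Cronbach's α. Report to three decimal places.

Σσ²ᵢ = 1.46² + 1.35² + 0.84² + 1.22² = 6.1481
Covariances σ_ij = r_ij · s_i · s_j:
  σ(I1,I2) = 0.39 × 1.46 × 1.35 = 0.7687
  σ(I1,I3) = 0.63 × 1.46 × 0.84 = 0.7726
  σ(I1,I4) = 0.35 × 1.46 × 1.22 = 0.6234
  σ(I2,I3) = 0.66 × 1.35 × 0.84 = 0.7484
  σ(I2,I4) = 0.30 × 1.35 × 1.22 = 0.4941
  σ(I3,I4) = 0.66 × 0.84 × 1.22 = 0.6764
σ²_T = Σσ²ᵢ + 2·Σσ_ij = 6.1481 + 2 × 4.0836 = 14.3153
α = (4/3)·(1 − 6.1481/14.3153) = 0.761

α = 0.761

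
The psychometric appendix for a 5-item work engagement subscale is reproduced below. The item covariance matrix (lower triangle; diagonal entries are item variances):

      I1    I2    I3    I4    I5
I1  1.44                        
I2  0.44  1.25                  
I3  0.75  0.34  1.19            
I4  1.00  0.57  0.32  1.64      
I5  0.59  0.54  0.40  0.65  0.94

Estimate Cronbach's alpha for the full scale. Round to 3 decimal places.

α = 0.793

sum of item variances = 1.44 + 1.25 + 1.19 + 1.64 + 0.94 = 6.46
Σ_{i<j} σ_ij = 5.60
σ²_T = 6.46 + 2 × 5.60 = 17.66
α = (k/(k−1))·(1 − sum of item variances/σ²_T) = (5/4)·(1 − 6.46/17.66) = 0.793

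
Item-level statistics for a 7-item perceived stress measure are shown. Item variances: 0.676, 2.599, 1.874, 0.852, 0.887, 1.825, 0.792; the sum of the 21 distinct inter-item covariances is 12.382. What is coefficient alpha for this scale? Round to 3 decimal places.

Σσᵢ² = 0.676 + 2.599 + 1.874 + 0.852 + 0.887 + 1.825 + 0.792 = 9.505
Sum of distinct covariances = 12.382
σ²_T = Σσᵢ² + 2·Σcov = 9.505 + 2 × 12.382 = 34.269
α = (7/6)·(1 − 9.505/34.269) = 0.843

α = 0.843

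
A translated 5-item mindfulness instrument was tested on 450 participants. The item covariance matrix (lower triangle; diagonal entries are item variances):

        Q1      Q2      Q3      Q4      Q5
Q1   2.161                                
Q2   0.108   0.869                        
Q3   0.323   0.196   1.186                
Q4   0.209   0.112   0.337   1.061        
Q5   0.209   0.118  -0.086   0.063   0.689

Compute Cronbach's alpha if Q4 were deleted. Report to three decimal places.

Remaining items: Q1, Q2, Q3, Q5 (k = 4).
ΣVar(i) = 2.161 + 0.869 + 1.186 + 0.689 = 4.905
Var(T) = 4.905 + 2 × 0.868 = 6.641
α (item deleted) = (4/3)·(1 − 4.905/6.641) = 0.349

α = 0.349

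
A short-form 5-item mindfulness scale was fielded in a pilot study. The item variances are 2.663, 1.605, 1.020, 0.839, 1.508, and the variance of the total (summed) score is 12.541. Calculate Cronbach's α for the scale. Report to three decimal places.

Cronbach's α = 0.489

sum of item variances = 2.663 + 1.605 + 1.020 + 0.839 + 1.508 = 7.635
α = (k/(k−1))·(1 − sum of item variances/σ²_total) = (5/4)·(1 − 7.635/12.541) = 0.489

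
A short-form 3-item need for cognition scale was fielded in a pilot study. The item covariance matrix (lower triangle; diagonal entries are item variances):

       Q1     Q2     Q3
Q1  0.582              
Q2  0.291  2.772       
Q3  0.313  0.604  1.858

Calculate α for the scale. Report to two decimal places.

ΣVar(i) = 0.582 + 2.772 + 1.858 = 5.212
Sum of the distinct covariances = 1.208
Var(T) = 5.212 + 2 × 1.208 = 7.628
α = (k/(k−1))·(1 − ΣVar(i)/Var(T)) = (3/2)·(1 − 5.212/7.628) = 0.48

α = 0.48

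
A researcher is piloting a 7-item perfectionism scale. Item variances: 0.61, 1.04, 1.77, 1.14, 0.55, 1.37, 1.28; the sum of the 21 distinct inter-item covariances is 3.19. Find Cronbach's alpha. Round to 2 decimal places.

Cronbach's alpha = 0.53

Σσᵢ² = 0.61 + 1.04 + 1.77 + 1.14 + 0.55 + 1.37 + 1.28 = 7.76
Sum of distinct covariances = 3.19
total variance = Σσᵢ² + 2·Σcov = 7.76 + 2 × 3.19 = 14.14
α = (7/6)·(1 − 7.76/14.14) = 0.53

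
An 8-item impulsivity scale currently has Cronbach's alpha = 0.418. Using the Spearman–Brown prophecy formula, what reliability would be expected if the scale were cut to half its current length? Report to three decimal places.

Length factor m = 1/2
α' = m·α / (1 − (1−m)·α)
   = 1/2 × 0.418 / (1 − (1 − 1/2) × 0.418)
   = 0.2090 / 0.7910 = 0.264

predicted reliability = 0.264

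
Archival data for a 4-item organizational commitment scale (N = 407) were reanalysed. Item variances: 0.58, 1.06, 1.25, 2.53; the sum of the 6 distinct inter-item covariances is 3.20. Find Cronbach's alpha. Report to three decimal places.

Cronbach's alpha = 0.722

Σσ²ᵢ = 0.58 + 1.06 + 1.25 + 2.53 = 5.42
Sum of distinct covariances = 3.20
σ²_total = Σσ²ᵢ + 2·Σcov = 5.42 + 2 × 3.20 = 11.82
α = (4/3)·(1 − 5.42/11.82) = 0.722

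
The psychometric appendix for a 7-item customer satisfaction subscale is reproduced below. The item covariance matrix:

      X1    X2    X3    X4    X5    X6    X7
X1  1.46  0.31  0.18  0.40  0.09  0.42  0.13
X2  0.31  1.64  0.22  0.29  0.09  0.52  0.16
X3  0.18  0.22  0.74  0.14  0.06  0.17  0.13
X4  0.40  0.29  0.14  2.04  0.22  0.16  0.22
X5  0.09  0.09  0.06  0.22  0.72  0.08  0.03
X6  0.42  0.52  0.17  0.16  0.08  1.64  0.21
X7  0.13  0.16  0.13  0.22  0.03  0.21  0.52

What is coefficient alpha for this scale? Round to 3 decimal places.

sum of item variances = 1.46 + 1.64 + 0.74 + 2.04 + 0.72 + 1.64 + 0.52 = 8.76
Sum of the distinct covariances = 4.23
total variance = 8.76 + 2 × 4.23 = 17.22
α = (k/(k−1))·(1 − sum of item variances/total variance) = (7/6)·(1 − 8.76/17.22) = 0.573

coefficient alpha = 0.573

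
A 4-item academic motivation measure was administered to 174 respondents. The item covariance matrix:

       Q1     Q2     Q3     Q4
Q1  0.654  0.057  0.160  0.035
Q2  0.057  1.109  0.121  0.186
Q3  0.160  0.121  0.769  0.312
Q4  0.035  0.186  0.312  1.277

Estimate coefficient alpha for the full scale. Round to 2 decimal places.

α = 0.42

Σσᵢ² = 0.654 + 1.109 + 0.769 + 1.277 = 3.809
Sum of off-diagonal covariances = 0.871
σ²_T = 3.809 + 2 × 0.871 = 5.551
α = (k/(k−1))·(1 − Σσᵢ²/σ²_T) = (4/3)·(1 − 3.809/5.551) = 0.42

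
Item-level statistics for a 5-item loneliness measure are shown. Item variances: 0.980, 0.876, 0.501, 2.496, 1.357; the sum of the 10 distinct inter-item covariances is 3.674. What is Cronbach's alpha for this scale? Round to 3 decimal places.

Cronbach's alpha = 0.677

ΣVar(i) = 0.980 + 0.876 + 0.501 + 2.496 + 1.357 = 6.210
Sum of distinct covariances = 3.674
total variance = ΣVar(i) + 2·Σcov = 6.210 + 2 × 3.674 = 13.558
α = (5/4)·(1 − 6.210/13.558) = 0.677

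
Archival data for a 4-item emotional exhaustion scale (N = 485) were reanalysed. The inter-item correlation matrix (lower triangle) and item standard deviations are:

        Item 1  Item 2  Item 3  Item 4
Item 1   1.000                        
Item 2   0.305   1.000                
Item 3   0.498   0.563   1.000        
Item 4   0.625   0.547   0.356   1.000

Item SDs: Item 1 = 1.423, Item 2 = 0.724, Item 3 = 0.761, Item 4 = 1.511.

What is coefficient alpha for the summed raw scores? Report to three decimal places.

Σσ²ᵢ = 1.423² + 0.724² + 0.761² + 1.511² = 5.4113
Covariances σ_ij = r_ij · s_i · s_j:
  σ(Item 1,Item 2) = 0.305 × 1.423 × 0.724 = 0.3142
  σ(Item 1,Item 3) = 0.498 × 1.423 × 0.761 = 0.5393
  σ(Item 1,Item 4) = 0.625 × 1.423 × 1.511 = 1.3438
  σ(Item 2,Item 3) = 0.563 × 0.724 × 0.761 = 0.3102
  σ(Item 2,Item 4) = 0.547 × 0.724 × 1.511 = 0.5984
  σ(Item 3,Item 4) = 0.356 × 0.761 × 1.511 = 0.4094
σ²_T = Σσ²ᵢ + 2·Σσ_ij = 5.4113 + 2 × 3.5153 = 12.4419
α = (4/3)·(1 − 5.4113/12.4419) = 0.753

coefficient alpha = 0.753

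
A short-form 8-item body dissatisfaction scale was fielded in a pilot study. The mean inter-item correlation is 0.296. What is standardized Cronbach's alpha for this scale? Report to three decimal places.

Standardized α = k·r̄ / (1 + (k−1)·r̄) = 8 × 0.296 / (1 + 7 × 0.296)
  = 2.3680 / 3.0720 = 0.771

α = 0.771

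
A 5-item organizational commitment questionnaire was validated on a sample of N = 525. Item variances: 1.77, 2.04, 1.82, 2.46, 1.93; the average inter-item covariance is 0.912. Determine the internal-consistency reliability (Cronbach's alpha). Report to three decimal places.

sum of item variances = 1.77 + 2.04 + 1.82 + 2.46 + 1.93 = 10.02
Sum of the 10 distinct covariances = 10 × 0.912 = 9.120
σ²_T = sum of item variances + 2·Σcov = 10.02 + 2 × 9.120 = 28.260
α = (5/4)·(1 − 10.02/28.260) = 0.807

α = 0.807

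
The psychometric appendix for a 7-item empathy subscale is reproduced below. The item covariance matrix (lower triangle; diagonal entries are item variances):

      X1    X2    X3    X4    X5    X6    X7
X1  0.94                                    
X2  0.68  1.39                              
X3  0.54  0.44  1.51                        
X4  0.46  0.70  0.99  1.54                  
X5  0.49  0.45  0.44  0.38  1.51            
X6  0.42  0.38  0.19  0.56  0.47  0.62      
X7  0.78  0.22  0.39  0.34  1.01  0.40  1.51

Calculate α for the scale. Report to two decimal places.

α = 0.82

Σσ²ᵢ = 0.94 + 1.39 + 1.51 + 1.54 + 1.51 + 0.62 + 1.51 = 9.02
Σ_{i<j} σ_ij = 10.73
σ²_total = 9.02 + 2 × 10.73 = 30.48
α = (k/(k−1))·(1 − Σσ²ᵢ/σ²_total) = (7/6)·(1 − 9.02/30.48) = 0.82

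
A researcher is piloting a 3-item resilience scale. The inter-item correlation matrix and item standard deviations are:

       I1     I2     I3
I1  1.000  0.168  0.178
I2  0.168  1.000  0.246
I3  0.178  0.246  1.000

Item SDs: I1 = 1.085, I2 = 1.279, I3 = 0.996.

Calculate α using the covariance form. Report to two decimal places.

Σσ²ᵢ = 1.085² + 1.279² + 0.996² = 3.8051
Covariances σ_ij = r_ij · s_i · s_j:
  σ(I1,I2) = 0.168 × 1.085 × 1.279 = 0.2331
  σ(I1,I3) = 0.178 × 1.085 × 0.996 = 0.1924
  σ(I2,I3) = 0.246 × 1.279 × 0.996 = 0.3134
σ²_T = Σσ²ᵢ + 2·Σσ_ij = 3.8051 + 2 × 0.7389 = 5.2829
α = (3/2)·(1 − 3.8051/5.2829) = 0.42

α = 0.42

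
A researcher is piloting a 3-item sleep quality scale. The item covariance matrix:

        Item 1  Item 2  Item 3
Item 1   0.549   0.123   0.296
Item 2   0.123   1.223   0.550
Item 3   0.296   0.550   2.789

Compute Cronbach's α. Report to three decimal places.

Cronbach's α = 0.447

Σσᵢ² = 0.549 + 1.223 + 2.789 = 4.561
Sum of the distinct covariances = 0.969
σ²_T = 4.561 + 2 × 0.969 = 6.499
α = (k/(k−1))·(1 − Σσᵢ²/σ²_T) = (3/2)·(1 − 4.561/6.499) = 0.447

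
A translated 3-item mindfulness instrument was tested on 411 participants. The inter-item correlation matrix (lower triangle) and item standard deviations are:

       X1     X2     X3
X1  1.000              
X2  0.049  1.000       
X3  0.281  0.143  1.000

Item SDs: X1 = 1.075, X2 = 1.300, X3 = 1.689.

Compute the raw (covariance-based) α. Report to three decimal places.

Σσ²ᵢ = 1.075² + 1.300² + 1.689² = 5.6983
Covariances σ_ij = r_ij · s_i · s_j:
  σ(X1,X2) = 0.049 × 1.075 × 1.300 = 0.0685
  σ(X1,X3) = 0.281 × 1.075 × 1.689 = 0.5102
  σ(X2,X3) = 0.143 × 1.300 × 1.689 = 0.3140
σ²_T = Σσ²ᵢ + 2·Σσ_ij = 5.6983 + 2 × 0.8927 = 7.4837
α = (3/2)·(1 − 5.6983/7.4837) = 0.358

α = 0.358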